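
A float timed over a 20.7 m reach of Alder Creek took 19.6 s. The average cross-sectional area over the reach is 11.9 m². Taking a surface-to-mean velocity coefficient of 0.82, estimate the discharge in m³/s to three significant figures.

10.3 m³/s

v_surface = L / t̄ = 20.7 / 19.6 = 1.056 m/s
v_mean = 0.82 × 1.056 = 0.8660 m/s
Q = A × v_mean = 11.9 × 0.8660 = 10.31 m³/s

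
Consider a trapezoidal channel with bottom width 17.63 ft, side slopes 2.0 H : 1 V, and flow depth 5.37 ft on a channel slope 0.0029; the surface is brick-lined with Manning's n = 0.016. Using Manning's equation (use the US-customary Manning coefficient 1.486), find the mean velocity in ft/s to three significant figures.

A = (b + z·y)·y = (17.63 + 2.0×5.37)×5.37 = 152.3 ft²
P = b + 2y√(1+z²) = 17.63 + 2×5.37×√(1+2.0²) = 41.65 ft
R = A/P = 152.3/41.65 = 3.658 ft
Q = (1.486/n)·A·R^(2/3)·S^(1/2) = (1.486/0.016) × 152.3 × 3.658^(2/3) × 0.0029^(1/2) = 1809 ft³/s
V = Q/A = 1809/152.3 = 11.87 ft/s

11.9 ft/s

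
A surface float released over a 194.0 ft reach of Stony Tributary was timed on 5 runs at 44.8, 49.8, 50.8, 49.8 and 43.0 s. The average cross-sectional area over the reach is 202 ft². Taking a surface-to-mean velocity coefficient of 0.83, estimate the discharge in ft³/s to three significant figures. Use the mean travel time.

t̄ = (44.8 + 49.8 + 50.8 + 49.8 + 43.0) / 5 = 47.64 s
v_surface = L / t̄ = 194.0 / 47.64 = 4.072 ft/s
v_mean = 0.83 × 4.072 = 3.380 ft/s
Q = A × v_mean = 202 × 3.380 = 682.7 ft³/s

683 ft³/s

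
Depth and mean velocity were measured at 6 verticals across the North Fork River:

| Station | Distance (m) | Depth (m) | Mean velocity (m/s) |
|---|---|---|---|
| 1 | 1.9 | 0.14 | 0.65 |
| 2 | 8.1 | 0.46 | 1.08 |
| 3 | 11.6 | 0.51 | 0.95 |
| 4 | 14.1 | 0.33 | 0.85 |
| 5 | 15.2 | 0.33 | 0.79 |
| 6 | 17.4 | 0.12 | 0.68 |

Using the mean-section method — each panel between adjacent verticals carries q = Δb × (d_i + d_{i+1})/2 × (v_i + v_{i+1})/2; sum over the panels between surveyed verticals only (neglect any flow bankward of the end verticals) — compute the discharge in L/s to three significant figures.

Panel 1-2: Δb = 6.2 m, d̄ = (0.14+0.46)/2 = 0.3, v̄ = (0.65+1.08)/2 = 0.865 → q = 6.2×0.3×0.865 = 1.609 m³/s
Panel 2-3: Δb = 3.5 m, d̄ = (0.46+0.51)/2 = 0.485, v̄ = (1.08+0.95)/2 = 1.015 → q = 3.5×0.485×1.015 = 1.723 m³/s
Panel 3-4: Δb = 2.5 m, d̄ = (0.51+0.33)/2 = 0.42, v̄ = (0.95+0.85)/2 = 0.9 → q = 2.5×0.42×0.9 = 0.9450 m³/s
Panel 4-5: Δb = 1.1 m, d̄ = (0.33+0.33)/2 = 0.33, v̄ = (0.85+0.79)/2 = 0.82 → q = 1.1×0.33×0.82 = 0.2977 m³/s
Panel 5-6: Δb = 2.2 m, d̄ = (0.33+0.12)/2 = 0.225, v̄ = (0.79+0.68)/2 = 0.735 → q = 2.2×0.225×0.735 = 0.3638 m³/s
Q = Σ q = 4.938 m³/s
= 4.938 × 1000 = 4938 L/s

4940 L/s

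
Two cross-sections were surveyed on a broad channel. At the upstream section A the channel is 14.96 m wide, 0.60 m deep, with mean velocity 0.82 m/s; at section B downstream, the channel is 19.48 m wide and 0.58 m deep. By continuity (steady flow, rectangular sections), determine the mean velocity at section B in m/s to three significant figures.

0.651 m/s

Q = A₁V₁ = (14.96×0.60) × 0.82 = 7.360 m³/s
A₂ = 19.48 × 0.58 = 11.30 m²
V₂ = Q/A₂ = 7.360/11.30 = 0.6514 m/s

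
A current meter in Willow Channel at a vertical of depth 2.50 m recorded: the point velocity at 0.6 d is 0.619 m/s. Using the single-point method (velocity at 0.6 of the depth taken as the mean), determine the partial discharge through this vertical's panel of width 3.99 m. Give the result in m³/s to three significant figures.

6.17 m³/s

v̄ = v₀.₆ = 0.619 m/s
q = v̄ × d × w = 0.6190 × 2.50 × 3.99 = 6.175 m³/s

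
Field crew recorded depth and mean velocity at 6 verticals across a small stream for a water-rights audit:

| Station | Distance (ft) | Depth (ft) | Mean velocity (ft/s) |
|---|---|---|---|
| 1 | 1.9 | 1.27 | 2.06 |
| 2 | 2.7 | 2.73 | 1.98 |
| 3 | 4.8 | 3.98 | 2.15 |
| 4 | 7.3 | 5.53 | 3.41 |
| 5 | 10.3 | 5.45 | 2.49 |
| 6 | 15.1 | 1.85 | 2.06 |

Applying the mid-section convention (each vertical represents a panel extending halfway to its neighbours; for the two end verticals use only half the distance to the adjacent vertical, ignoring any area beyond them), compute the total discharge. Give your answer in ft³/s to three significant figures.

142 ft³/s

w_1 = (2.7 − 1.9)/2 = 0.4 ft; q_1 = 2.06 × 1.27 × 0.4 = 1.046 ft³/s
w_2 = (4.8 − 1.9)/2 = 1.45 ft; q_2 = 1.98 × 2.73 × 1.45 = 7.838 ft³/s
w_3 = (7.3 − 2.7)/2 = 2.3 ft; q_3 = 2.15 × 3.98 × 2.3 = 19.68 ft³/s
w_4 = (10.3 − 4.8)/2 = 2.75 ft; q_4 = 3.41 × 5.53 × 2.75 = 51.86 ft³/s
w_5 = (15.1 − 7.3)/2 = 3.9 ft; q_5 = 2.49 × 5.45 × 3.9 = 52.92 ft³/s
w_6 = (15.1 − 10.3)/2 = 2.4 ft; q_6 = 2.06 × 1.85 × 2.4 = 9.146 ft³/s
Q = Σ qᵢ = 142.5 ft³/s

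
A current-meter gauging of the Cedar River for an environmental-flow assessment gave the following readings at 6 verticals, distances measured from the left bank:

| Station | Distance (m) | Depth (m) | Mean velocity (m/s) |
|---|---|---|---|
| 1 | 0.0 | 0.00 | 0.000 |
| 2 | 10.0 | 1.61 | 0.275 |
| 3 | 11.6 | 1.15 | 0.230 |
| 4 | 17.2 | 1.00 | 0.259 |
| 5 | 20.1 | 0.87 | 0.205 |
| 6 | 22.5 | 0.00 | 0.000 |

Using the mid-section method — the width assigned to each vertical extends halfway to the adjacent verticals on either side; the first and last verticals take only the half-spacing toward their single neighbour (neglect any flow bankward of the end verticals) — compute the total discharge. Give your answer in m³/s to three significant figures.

5.09 m³/s

w_2 = (11.6 − 0.0)/2 = 5.8 m; q_2 = 0.275 × 1.61 × 5.8 = 2.568 m³/s
w_3 = (17.2 − 10.0)/2 = 3.6 m; q_3 = 0.230 × 1.15 × 3.6 = 0.9522 m³/s
w_4 = (20.1 − 11.6)/2 = 4.25 m; q_4 = 0.259 × 1.00 × 4.25 = 1.101 m³/s
w_5 = (22.5 − 17.2)/2 = 2.65 m; q_5 = 0.205 × 0.87 × 2.65 = 0.4726 m³/s
Stations 1, 6 contribute zero (depth or velocity is 0).
Q = Σ qᵢ = 5.094 m³/s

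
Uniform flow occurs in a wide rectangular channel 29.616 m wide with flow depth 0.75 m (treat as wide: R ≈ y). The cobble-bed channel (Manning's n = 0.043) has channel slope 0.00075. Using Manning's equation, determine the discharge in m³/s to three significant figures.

11.7 m³/s

A = b·y = 29.616 × 0.75 = 22.21 m²
Wide channel: R ≈ y = 0.75 m
Q = (1/n)·A·R^(2/3)·S^(1/2) = (1/0.043) × 22.21 × 0.7500^(2/3) × 0.00075^(1/2) = 11.68 m³/s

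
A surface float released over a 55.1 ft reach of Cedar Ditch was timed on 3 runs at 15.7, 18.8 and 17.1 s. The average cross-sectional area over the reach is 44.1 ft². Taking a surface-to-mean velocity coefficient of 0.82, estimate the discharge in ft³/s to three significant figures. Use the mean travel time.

116 ft³/s

t̄ = (15.7 + 18.8 + 17.1) / 3 = 17.2 s
v_surface = L / t̄ = 55.1 / 17.2 = 3.203 ft/s
v_mean = 0.82 × 3.203 = 2.627 ft/s
Q = A × v_mean = 44.1 × 2.627 = 115.8 ft³/s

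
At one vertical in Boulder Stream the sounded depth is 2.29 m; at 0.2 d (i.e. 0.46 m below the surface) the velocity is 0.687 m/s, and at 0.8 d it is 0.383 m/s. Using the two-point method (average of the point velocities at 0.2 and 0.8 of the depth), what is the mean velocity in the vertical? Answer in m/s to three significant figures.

0.535 m/s

v̄ = (0.687 + 0.383) / 2 = 0.5350 m/s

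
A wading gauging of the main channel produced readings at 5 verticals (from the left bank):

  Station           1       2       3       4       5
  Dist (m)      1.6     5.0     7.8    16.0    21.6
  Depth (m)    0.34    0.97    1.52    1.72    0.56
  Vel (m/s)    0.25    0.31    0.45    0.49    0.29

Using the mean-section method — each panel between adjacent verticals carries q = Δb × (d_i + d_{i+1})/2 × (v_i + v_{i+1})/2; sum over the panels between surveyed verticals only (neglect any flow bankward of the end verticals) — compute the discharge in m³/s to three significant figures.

Panel 1-2: Δb = 3.4 m, d̄ = (0.34+0.97)/2 = 0.655, v̄ = (0.25+0.31)/2 = 0.28 → q = 3.4×0.655×0.28 = 0.6236 m³/s
Panel 2-3: Δb = 2.8 m, d̄ = (0.97+1.52)/2 = 1.245, v̄ = (0.31+0.45)/2 = 0.38 → q = 2.8×1.245×0.38 = 1.325 m³/s
Panel 3-4: Δb = 8.2 m, d̄ = (1.52+1.72)/2 = 1.62, v̄ = (0.45+0.49)/2 = 0.47 → q = 8.2×1.62×0.47 = 6.243 m³/s
Panel 4-5: Δb = 5.6 m, d̄ = (1.72+0.56)/2 = 1.14, v̄ = (0.49+0.29)/2 = 0.39 → q = 5.6×1.14×0.39 = 2.490 m³/s
Q = Σ q = 10.68 m³/s

10.7 m³/s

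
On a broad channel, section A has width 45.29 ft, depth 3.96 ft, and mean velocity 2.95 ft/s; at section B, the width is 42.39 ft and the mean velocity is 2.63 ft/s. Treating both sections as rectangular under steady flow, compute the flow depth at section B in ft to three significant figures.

4.75 ft

Q = A₁V₁ = (45.29×3.96) × 2.95 = 529.1 ft³/s
d₂ = Q/(b₂ V₂) = 529.1/(42.39×2.63) = 4.746 ft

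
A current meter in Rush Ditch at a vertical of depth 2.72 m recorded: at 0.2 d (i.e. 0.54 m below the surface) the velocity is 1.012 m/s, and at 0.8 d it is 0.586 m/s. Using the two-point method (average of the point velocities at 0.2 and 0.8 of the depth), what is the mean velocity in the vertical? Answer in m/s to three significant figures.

0.799 m/s

v̄ = (1.012 + 0.586) / 2 = 0.7990 m/s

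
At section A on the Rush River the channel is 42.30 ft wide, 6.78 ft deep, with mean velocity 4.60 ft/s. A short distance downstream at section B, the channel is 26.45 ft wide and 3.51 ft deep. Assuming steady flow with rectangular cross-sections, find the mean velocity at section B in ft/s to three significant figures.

Q = A₁V₁ = (42.30×6.78) × 4.60 = 1319 ft³/s
A₂ = 26.45 × 3.51 = 92.84 ft²
V₂ = Q/A₂ = 1319/92.84 = 14.21 ft/s

14.2 ft/s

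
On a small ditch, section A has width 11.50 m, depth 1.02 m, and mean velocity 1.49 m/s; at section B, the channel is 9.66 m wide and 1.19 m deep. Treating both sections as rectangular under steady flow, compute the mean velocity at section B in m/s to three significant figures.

Q = A₁V₁ = (11.50×1.02) × 1.49 = 17.48 m³/s
A₂ = 9.66 × 1.19 = 11.50 m²
V₂ = Q/A₂ = 17.48/11.50 = 1.520 m/s

1.52 m/s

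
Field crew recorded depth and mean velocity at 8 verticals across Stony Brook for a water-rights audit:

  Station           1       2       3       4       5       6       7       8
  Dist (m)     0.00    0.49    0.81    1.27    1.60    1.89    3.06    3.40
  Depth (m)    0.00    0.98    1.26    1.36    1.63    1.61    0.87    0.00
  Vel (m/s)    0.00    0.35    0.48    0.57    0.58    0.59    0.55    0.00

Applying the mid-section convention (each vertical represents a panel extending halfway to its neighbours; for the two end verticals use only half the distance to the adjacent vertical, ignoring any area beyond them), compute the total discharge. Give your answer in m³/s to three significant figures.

w_2 = (0.81 − 0.00)/2 = 0.405 m; q_2 = 0.35 × 0.98 × 0.405 = 0.1389 m³/s
w_3 = (1.27 − 0.49)/2 = 0.39 m; q_3 = 0.48 × 1.26 × 0.39 = 0.2359 m³/s
w_4 = (1.60 − 0.81)/2 = 0.395 m; q_4 = 0.57 × 1.36 × 0.395 = 0.3062 m³/s
w_5 = (1.89 − 1.27)/2 = 0.31 m; q_5 = 0.58 × 1.63 × 0.31 = 0.2931 m³/s
w_6 = (3.06 − 1.60)/2 = 0.73 m; q_6 = 0.59 × 1.61 × 0.73 = 0.6934 m³/s
w_7 = (3.40 − 1.89)/2 = 0.755 m; q_7 = 0.55 × 0.87 × 0.755 = 0.3613 m³/s
Stations 1, 8 contribute zero (depth or velocity is 0).
Q = Σ qᵢ = 2.029 m³/s

2.03 m³/s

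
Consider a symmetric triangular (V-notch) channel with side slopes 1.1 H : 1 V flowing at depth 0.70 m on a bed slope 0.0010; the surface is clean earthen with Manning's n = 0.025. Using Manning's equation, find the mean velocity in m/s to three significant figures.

A = z·y² = 1.1×0.70² = 0.5390 m²
P = 2y√(1+z²) = 2×0.70×√(1+1.1²) = 2.081 m
R = A/P = 0.5390/2.081 = 0.2590 m
Q = (1/n)·A·R^(2/3)·S^(1/2) = (1/0.025) × 0.5390 × 0.2590^(2/3) × 0.0010^(1/2) = 0.2770 m³/s
V = Q/A = 0.2770/0.5390 = 0.5139 m/s

0.514 m/s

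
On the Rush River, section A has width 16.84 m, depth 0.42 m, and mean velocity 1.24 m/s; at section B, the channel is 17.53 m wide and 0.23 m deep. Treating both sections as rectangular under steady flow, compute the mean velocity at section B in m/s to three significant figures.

Q = A₁V₁ = (16.84×0.42) × 1.24 = 8.770 m³/s
A₂ = 17.53 × 0.23 = 4.032 m²
V₂ = Q/A₂ = 8.770/4.032 = 2.175 m/s

2.18 m/s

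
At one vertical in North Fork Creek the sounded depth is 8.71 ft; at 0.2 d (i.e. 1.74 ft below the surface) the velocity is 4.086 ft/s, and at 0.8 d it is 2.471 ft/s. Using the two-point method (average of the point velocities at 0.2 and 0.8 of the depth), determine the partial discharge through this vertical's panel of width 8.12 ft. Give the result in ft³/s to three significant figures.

232 ft³/s

v̄ = (4.086 + 2.471) / 2 = 3.279 ft/s
q = v̄ × d × w = 3.279 × 8.71 × 8.12 = 231.9 ft³/s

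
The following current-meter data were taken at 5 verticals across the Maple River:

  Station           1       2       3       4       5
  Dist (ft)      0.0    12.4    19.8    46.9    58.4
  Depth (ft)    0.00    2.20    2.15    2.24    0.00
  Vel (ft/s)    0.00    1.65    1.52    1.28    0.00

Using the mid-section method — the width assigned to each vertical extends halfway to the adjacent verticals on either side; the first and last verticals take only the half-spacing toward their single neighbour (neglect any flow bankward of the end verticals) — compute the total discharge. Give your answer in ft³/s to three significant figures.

w_2 = (19.8 − 0.0)/2 = 9.9 ft; q_2 = 1.65 × 2.20 × 9.9 = 35.94 ft³/s
w_3 = (46.9 − 12.4)/2 = 17.25 ft; q_3 = 1.52 × 2.15 × 17.25 = 56.37 ft³/s
w_4 = (58.4 − 19.8)/2 = 19.3 ft; q_4 = 1.28 × 2.24 × 19.3 = 55.34 ft³/s
Stations 1, 5 contribute zero (depth or velocity is 0).
Q = Σ qᵢ = 147.6 ft³/s

148 ft³/s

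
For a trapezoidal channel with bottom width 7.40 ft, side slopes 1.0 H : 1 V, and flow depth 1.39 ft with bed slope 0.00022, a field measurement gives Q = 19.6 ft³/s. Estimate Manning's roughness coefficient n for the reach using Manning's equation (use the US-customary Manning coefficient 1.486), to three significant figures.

A = (b + z·y)·y = (7.40 + 1.0×1.39)×1.39 = 12.22 ft²
P = b + 2y√(1+z²) = 7.40 + 2×1.39×√(1+1.0²) = 11.33 ft
R = A/P = 12.22/11.33 = 1.078 ft
n = (1.486/Q)·A·R^(2/3)·S^(1/2) = (1.486/19.6) × 12.22 × 1.052 × 0.01483 = 0.01445

0.0144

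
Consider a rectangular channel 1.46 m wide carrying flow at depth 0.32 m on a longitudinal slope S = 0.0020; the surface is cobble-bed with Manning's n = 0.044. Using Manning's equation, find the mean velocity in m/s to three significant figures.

A = b·y = 1.46 × 0.32 = 0.4672 m²
P = b + 2y = 1.46 + 2×0.32 = 2.100 m
R = A/P = 0.4672/2.100 = 0.2225 m
Q = (1/n)·A·R^(2/3)·S^(1/2) = (1/0.044) × 0.4672 × 0.2225^(2/3) × 0.0020^(1/2) = 0.1743 m³/s
V = Q/A = 0.1743/0.4672 = 0.3732 m/s

0.373 m/s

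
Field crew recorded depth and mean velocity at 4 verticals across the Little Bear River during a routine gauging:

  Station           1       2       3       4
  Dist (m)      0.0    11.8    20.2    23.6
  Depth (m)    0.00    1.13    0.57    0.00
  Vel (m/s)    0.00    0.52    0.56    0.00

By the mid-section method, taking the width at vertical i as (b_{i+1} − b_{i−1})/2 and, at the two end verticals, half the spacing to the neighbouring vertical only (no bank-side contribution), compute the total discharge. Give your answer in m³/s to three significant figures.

7.82 m³/s

w_2 = (20.2 − 0.0)/2 = 10.1 m; q_2 = 0.52 × 1.13 × 10.1 = 5.935 m³/s
w_3 = (23.6 − 11.8)/2 = 5.9 m; q_3 = 0.56 × 0.57 × 5.9 = 1.883 m³/s
Stations 1, 4 contribute zero (depth or velocity is 0).
Q = Σ qᵢ = 7.818 m³/s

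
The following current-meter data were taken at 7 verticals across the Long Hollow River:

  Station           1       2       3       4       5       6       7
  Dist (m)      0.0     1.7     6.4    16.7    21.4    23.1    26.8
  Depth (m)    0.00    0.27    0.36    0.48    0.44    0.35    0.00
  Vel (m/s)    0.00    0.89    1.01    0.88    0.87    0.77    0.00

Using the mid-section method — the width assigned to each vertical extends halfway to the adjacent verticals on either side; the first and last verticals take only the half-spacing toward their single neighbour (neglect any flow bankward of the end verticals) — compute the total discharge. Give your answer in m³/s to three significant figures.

8.62 m³/s

w_2 = (6.4 − 0.0)/2 = 3.2 m; q_2 = 0.89 × 0.27 × 3.2 = 0.7690 m³/s
w_3 = (16.7 − 1.7)/2 = 7.5 m; q_3 = 1.01 × 0.36 × 7.5 = 2.727 m³/s
w_4 = (21.4 − 6.4)/2 = 7.5 m; q_4 = 0.88 × 0.48 × 7.5 = 3.168 m³/s
w_5 = (23.1 − 16.7)/2 = 3.2 m; q_5 = 0.87 × 0.44 × 3.2 = 1.225 m³/s
w_6 = (26.8 − 21.4)/2 = 2.7 m; q_6 = 0.77 × 0.35 × 2.7 = 0.7277 m³/s
Stations 1, 7 contribute zero (depth or velocity is 0).
Q = Σ qᵢ = 8.617 m³/s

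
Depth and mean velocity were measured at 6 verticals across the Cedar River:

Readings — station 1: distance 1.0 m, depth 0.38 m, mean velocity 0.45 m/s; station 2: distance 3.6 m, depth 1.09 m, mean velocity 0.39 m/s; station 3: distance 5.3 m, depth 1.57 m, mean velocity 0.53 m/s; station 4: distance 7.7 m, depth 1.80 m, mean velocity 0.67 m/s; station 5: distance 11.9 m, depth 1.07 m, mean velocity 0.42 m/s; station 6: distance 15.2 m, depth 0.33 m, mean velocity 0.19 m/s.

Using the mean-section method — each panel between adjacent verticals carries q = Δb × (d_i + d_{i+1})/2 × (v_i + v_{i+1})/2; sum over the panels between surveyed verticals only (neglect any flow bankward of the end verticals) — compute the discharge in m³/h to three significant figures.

29700 m³/h

Panel 1-2: Δb = 2.6 m, d̄ = (0.38+1.09)/2 = 0.735, v̄ = (0.45+0.39)/2 = 0.42 → q = 2.6×0.735×0.42 = 0.8026 m³/s
Panel 2-3: Δb = 1.7 m, d̄ = (1.09+1.57)/2 = 1.33, v̄ = (0.39+0.53)/2 = 0.46 → q = 1.7×1.33×0.46 = 1.040 m³/s
Panel 3-4: Δb = 2.4 m, d̄ = (1.57+1.80)/2 = 1.685, v̄ = (0.53+0.67)/2 = 0.6 → q = 2.4×1.685×0.6 = 2.426 m³/s
Panel 4-5: Δb = 4.2 m, d̄ = (1.80+1.07)/2 = 1.435, v̄ = (0.67+0.42)/2 = 0.545 → q = 4.2×1.435×0.545 = 3.285 m³/s
Panel 5-6: Δb = 3.3 m, d̄ = (1.07+0.33)/2 = 0.7, v̄ = (0.42+0.19)/2 = 0.305 → q = 3.3×0.7×0.305 = 0.7046 m³/s
Q = Σ q = 8.258 m³/s
= 8.258 × 3600 = 29730 m³/h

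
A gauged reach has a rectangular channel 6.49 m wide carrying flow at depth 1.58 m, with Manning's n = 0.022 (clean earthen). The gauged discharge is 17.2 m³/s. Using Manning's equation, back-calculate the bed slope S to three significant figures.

A = b·y = 6.49 × 1.58 = 10.25 m²
P = b + 2y = 6.49 + 2×1.58 = 9.650 m
R = A/P = 10.25/9.650 = 1.063 m
S = (Q·n / (1·A·R^(2/3)))² = (17.2×0.022 / (1×10.25×1.041))² = 0.001256

0.00126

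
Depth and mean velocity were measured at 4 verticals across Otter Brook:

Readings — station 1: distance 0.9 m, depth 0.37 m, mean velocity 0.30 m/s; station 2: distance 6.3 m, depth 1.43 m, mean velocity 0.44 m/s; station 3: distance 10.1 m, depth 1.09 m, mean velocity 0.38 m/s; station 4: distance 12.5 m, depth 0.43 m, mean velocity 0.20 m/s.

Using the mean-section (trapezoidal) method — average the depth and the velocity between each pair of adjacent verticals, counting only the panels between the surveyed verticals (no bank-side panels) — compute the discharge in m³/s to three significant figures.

4.29 m³/s

Panel 1-2: Δb = 5.4 m, d̄ = (0.37+1.43)/2 = 0.9, v̄ = (0.30+0.44)/2 = 0.37 → q = 5.4×0.9×0.37 = 1.798 m³/s
Panel 2-3: Δb = 3.8 m, d̄ = (1.43+1.09)/2 = 1.26, v̄ = (0.44+0.38)/2 = 0.41 → q = 3.8×1.26×0.41 = 1.963 m³/s
Panel 3-4: Δb = 2.4 m, d̄ = (1.09+0.43)/2 = 0.76, v̄ = (0.38+0.20)/2 = 0.29 → q = 2.4×0.76×0.29 = 0.5290 m³/s
Q = Σ q = 4.290 m³/s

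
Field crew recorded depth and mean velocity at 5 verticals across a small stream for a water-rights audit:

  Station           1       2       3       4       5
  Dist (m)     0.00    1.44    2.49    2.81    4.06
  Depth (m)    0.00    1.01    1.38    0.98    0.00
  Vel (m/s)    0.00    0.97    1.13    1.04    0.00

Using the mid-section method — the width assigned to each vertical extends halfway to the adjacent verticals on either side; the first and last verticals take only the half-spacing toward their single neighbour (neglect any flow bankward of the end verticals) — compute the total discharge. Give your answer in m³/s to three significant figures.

3.09 m³/s

w_2 = (2.49 − 0.00)/2 = 1.245 m; q_2 = 0.97 × 1.01 × 1.245 = 1.220 m³/s
w_3 = (2.81 − 1.44)/2 = 0.685 m; q_3 = 1.13 × 1.38 × 0.685 = 1.068 m³/s
w_4 = (4.06 − 2.49)/2 = 0.785 m; q_4 = 1.04 × 0.98 × 0.785 = 0.8001 m³/s
Stations 1, 5 contribute zero (depth or velocity is 0).
Q = Σ qᵢ = 3.088 m³/s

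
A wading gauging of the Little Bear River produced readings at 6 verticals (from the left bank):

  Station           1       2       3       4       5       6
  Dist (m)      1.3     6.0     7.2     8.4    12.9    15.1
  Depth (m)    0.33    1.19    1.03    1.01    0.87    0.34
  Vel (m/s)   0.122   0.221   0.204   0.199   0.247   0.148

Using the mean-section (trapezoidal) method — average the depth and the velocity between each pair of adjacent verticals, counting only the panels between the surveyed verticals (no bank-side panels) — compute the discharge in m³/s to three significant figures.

2.35 m³/s

Panel 1-2: Δb = 4.7 m, d̄ = (0.33+1.19)/2 = 0.76, v̄ = (0.122+0.221)/2 = 0.1715 → q = 4.7×0.76×0.1715 = 0.6126 m³/s
Panel 2-3: Δb = 1.2 m, d̄ = (1.19+1.03)/2 = 1.11, v̄ = (0.221+0.204)/2 = 0.2125 → q = 1.2×1.11×0.2125 = 0.2831 m³/s
Panel 3-4: Δb = 1.2 m, d̄ = (1.03+1.01)/2 = 1.02, v̄ = (0.204+0.199)/2 = 0.2015 → q = 1.2×1.02×0.2015 = 0.2466 m³/s
Panel 4-5: Δb = 4.5 m, d̄ = (1.01+0.87)/2 = 0.94, v̄ = (0.199+0.247)/2 = 0.223 → q = 4.5×0.94×0.223 = 0.9433 m³/s
Panel 5-6: Δb = 2.2 m, d̄ = (0.87+0.34)/2 = 0.605, v̄ = (0.247+0.148)/2 = 0.1975 → q = 2.2×0.605×0.1975 = 0.2629 m³/s
Q = Σ q = 2.348 m³/s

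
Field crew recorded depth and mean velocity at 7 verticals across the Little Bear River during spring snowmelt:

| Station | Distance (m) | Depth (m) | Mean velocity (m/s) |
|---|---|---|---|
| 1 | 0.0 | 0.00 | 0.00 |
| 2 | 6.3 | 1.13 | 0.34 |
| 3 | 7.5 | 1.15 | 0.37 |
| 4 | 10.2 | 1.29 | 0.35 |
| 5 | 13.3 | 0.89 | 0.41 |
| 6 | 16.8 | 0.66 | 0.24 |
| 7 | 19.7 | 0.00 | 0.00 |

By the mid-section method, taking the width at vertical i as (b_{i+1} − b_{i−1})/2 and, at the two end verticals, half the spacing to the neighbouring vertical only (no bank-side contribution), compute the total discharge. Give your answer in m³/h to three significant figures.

w_2 = (7.5 − 0.0)/2 = 3.75 m; q_2 = 0.34 × 1.13 × 3.75 = 1.441 m³/s
w_3 = (10.2 − 6.3)/2 = 1.95 m; q_3 = 0.37 × 1.15 × 1.95 = 0.8297 m³/s
w_4 = (13.3 − 7.5)/2 = 2.9 m; q_4 = 0.35 × 1.29 × 2.9 = 1.309 m³/s
w_5 = (16.8 − 10.2)/2 = 3.3 m; q_5 = 0.41 × 0.89 × 3.3 = 1.204 m³/s
w_6 = (19.7 − 13.3)/2 = 3.2 m; q_6 = 0.24 × 0.66 × 3.2 = 0.5069 m³/s
Stations 1, 7 contribute zero (depth or velocity is 0).
Q = Σ qᵢ = 5.291 m³/s
= 5.291 × 3600 = 19050 m³/h

19000 m³/h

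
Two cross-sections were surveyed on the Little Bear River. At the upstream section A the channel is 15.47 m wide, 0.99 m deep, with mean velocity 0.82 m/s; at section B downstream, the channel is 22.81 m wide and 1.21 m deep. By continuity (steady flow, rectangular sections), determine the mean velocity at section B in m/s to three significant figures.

0.455 m/s

Q = A₁V₁ = (15.47×0.99) × 0.82 = 12.56 m³/s
A₂ = 22.81 × 1.21 = 27.60 m²
V₂ = Q/A₂ = 12.56/27.60 = 0.4550 m/s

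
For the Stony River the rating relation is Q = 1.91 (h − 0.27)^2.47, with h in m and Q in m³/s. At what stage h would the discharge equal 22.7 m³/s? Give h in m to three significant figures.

2.99 m

h − h₀ = (Q/C)^(1/b) = (22.7/1.91)^(1/2.47) = 2.724 m
h = 0.27 + 2.724 = 2.994 m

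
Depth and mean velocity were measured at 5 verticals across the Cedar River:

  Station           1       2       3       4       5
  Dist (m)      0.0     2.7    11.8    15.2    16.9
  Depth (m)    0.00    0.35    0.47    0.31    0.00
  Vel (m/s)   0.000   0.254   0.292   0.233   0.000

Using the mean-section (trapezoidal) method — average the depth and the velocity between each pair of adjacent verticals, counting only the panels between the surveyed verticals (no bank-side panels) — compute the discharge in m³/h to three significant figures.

5250 m³/h

Panel 1-2: Δb = 2.7 m, d̄ = (0.00+0.35)/2 = 0.175, v̄ = (0.000+0.254)/2 = 0.127 → q = 2.7×0.175×0.127 = 0.06001 m³/s
Panel 2-3: Δb = 9.1 m, d̄ = (0.35+0.47)/2 = 0.41, v̄ = (0.254+0.292)/2 = 0.273 → q = 9.1×0.41×0.273 = 1.019 m³/s
Panel 3-4: Δb = 3.4 m, d̄ = (0.47+0.31)/2 = 0.39, v̄ = (0.292+0.233)/2 = 0.2625 → q = 3.4×0.39×0.2625 = 0.3481 m³/s
Panel 4-5: Δb = 1.7 m, d̄ = (0.31+0.00)/2 = 0.155, v̄ = (0.233+0.000)/2 = 0.1165 → q = 1.7×0.155×0.1165 = 0.03070 m³/s
Q = Σ q = 1.457 m³/s
= 1.457 × 3600 = 5246 m³/h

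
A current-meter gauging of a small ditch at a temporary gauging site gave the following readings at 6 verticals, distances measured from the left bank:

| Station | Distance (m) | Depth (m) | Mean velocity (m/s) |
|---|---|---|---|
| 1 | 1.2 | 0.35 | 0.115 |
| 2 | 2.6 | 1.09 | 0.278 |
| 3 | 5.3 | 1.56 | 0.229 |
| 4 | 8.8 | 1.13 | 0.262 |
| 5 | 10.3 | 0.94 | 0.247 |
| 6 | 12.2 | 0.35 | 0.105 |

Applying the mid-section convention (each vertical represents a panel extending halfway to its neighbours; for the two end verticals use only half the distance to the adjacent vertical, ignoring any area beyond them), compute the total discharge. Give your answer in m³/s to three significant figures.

2.93 m³/s

w_1 = (2.6 − 1.2)/2 = 0.7 m; q_1 = 0.115 × 0.35 × 0.7 = 0.02818 m³/s
w_2 = (5.3 − 1.2)/2 = 2.05 m; q_2 = 0.278 × 1.09 × 2.05 = 0.6212 m³/s
w_3 = (8.8 − 2.6)/2 = 3.1 m; q_3 = 0.229 × 1.56 × 3.1 = 1.107 m³/s
w_4 = (10.3 − 5.3)/2 = 2.5 m; q_4 = 0.262 × 1.13 × 2.5 = 0.7402 m³/s
w_5 = (12.2 − 8.8)/2 = 1.7 m; q_5 = 0.247 × 0.94 × 1.7 = 0.3947 m³/s
w_6 = (12.2 − 10.3)/2 = 0.95 m; q_6 = 0.105 × 0.35 × 0.95 = 0.03491 m³/s
Q = Σ qᵢ = 2.927 m³/s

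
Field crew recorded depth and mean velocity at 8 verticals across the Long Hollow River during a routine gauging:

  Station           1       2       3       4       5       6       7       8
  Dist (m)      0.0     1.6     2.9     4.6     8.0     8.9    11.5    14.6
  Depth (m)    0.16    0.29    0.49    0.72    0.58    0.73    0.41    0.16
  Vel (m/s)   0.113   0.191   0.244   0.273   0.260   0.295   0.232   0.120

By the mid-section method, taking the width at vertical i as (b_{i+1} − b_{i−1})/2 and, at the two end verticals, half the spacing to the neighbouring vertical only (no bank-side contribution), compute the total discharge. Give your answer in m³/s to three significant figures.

w_1 = (1.6 − 0.0)/2 = 0.8 m; q_1 = 0.113 × 0.16 × 0.8 = 0.01446 m³/s
w_2 = (2.9 − 0.0)/2 = 1.45 m; q_2 = 0.191 × 0.29 × 1.45 = 0.08032 m³/s
w_3 = (4.6 − 1.6)/2 = 1.5 m; q_3 = 0.244 × 0.49 × 1.5 = 0.1793 m³/s
w_4 = (8.0 − 2.9)/2 = 2.55 m; q_4 = 0.273 × 0.72 × 2.55 = 0.5012 m³/s
w_5 = (8.9 − 4.6)/2 = 2.15 m; q_5 = 0.260 × 0.58 × 2.15 = 0.3242 m³/s
w_6 = (11.5 − 8.0)/2 = 1.75 m; q_6 = 0.295 × 0.73 × 1.75 = 0.3769 m³/s
w_7 = (14.6 − 8.9)/2 = 2.85 m; q_7 = 0.232 × 0.41 × 2.85 = 0.2711 m³/s
w_8 = (14.6 − 11.5)/2 = 1.55 m; q_8 = 0.120 × 0.16 × 1.55 = 0.02976 m³/s
Q = Σ qᵢ = 1.777 m³/s

1.78 m³/s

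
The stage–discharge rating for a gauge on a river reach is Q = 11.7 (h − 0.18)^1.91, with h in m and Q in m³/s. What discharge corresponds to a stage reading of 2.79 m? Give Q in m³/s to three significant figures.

Q = 11.7 × (2.79 − 0.18)^1.91 = 11.7 × 2.61^1.91 = 73.11 m³/s

73.1 m³/s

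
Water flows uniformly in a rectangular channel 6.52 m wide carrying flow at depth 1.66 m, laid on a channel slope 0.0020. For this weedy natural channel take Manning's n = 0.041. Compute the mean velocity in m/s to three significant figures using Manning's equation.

1.16 m/s

A = b·y = 6.52 × 1.66 = 10.82 m²
P = b + 2y = 6.52 + 2×1.66 = 9.840 m
R = A/P = 10.82/9.840 = 1.100 m
Q = (1/n)·A·R^(2/3)·S^(1/2) = (1/0.041) × 10.82 × 1.100^(2/3) × 0.0020^(1/2) = 12.58 m³/s
V = Q/A = 12.58/10.82 = 1.162 m/s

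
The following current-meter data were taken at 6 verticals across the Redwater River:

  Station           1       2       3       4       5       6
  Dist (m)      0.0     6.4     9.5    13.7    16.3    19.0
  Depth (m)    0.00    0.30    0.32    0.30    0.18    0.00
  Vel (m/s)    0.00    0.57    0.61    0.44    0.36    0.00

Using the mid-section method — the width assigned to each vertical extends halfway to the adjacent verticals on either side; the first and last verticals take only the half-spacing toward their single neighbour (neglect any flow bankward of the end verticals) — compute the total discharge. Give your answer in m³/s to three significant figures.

2.15 m³/s

w_2 = (9.5 − 0.0)/2 = 4.75 m; q_2 = 0.57 × 0.30 × 4.75 = 0.8123 m³/s
w_3 = (13.7 − 6.4)/2 = 3.65 m; q_3 = 0.61 × 0.32 × 3.65 = 0.7125 m³/s
w_4 = (16.3 − 9.5)/2 = 3.4 m; q_4 = 0.44 × 0.30 × 3.4 = 0.4488 m³/s
w_5 = (19.0 − 13.7)/2 = 2.65 m; q_5 = 0.36 × 0.18 × 2.65 = 0.1717 m³/s
Stations 1, 6 contribute zero (depth or velocity is 0).
Q = Σ qᵢ = 2.145 m³/s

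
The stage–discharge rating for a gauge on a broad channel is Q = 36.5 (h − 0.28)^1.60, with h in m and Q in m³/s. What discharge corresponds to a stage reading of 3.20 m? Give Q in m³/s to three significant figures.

203 m³/s

Q = 36.5 × (3.20 − 0.28)^1.60 = 36.5 × 2.92^1.60 = 202.7 m³/s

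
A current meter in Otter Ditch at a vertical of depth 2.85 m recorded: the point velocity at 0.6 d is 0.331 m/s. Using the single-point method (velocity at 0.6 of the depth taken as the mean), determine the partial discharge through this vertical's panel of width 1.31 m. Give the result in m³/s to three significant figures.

v̄ = v₀.₆ = 0.331 m/s
q = v̄ × d × w = 0.3310 × 2.85 × 1.31 = 1.236 m³/s

1.24 m³/s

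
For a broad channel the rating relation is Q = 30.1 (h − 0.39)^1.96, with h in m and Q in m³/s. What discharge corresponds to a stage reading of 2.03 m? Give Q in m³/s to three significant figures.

Q = 30.1 × (2.03 − 0.39)^1.96 = 30.1 × 1.64^1.96 = 79.37 m³/s

79.4 m³/s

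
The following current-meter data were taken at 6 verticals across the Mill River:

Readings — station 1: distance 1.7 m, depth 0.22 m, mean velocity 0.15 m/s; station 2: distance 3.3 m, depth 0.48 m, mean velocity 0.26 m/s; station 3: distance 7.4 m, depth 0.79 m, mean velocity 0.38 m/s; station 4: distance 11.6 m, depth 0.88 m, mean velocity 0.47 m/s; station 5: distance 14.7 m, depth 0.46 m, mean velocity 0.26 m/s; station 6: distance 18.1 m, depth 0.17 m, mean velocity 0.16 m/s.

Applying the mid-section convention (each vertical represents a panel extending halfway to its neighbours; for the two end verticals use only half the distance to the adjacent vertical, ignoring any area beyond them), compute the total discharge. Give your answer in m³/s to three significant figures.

w_1 = (3.3 − 1.7)/2 = 0.8 m; q_1 = 0.15 × 0.22 × 0.8 = 0.02640 m³/s
w_2 = (7.4 − 1.7)/2 = 2.85 m; q_2 = 0.26 × 0.48 × 2.85 = 0.3557 m³/s
w_3 = (11.6 − 3.3)/2 = 4.15 m; q_3 = 0.38 × 0.79 × 4.15 = 1.246 m³/s
w_4 = (14.7 − 7.4)/2 = 3.65 m; q_4 = 0.47 × 0.88 × 3.65 = 1.510 m³/s
w_5 = (18.1 − 11.6)/2 = 3.25 m; q_5 = 0.26 × 0.46 × 3.25 = 0.3887 m³/s
w_6 = (18.1 − 14.7)/2 = 1.7 m; q_6 = 0.16 × 0.17 × 1.7 = 0.04624 m³/s
Q = Σ qᵢ = 3.572 m³/s

3.57 m³/s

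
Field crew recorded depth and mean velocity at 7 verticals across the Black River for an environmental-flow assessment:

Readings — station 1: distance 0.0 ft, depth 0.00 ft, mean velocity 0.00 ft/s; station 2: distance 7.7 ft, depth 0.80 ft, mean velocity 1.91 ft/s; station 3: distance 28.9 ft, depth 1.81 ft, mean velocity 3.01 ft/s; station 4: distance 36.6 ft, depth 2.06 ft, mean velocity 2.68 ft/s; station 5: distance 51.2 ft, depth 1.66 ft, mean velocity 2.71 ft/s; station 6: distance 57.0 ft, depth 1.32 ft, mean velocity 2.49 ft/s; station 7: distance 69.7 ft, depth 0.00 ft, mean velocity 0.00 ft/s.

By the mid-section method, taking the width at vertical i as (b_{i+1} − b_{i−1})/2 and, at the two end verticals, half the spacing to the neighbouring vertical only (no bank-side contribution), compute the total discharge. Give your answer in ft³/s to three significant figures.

239 ft³/s

w_2 = (28.9 − 0.0)/2 = 14.45 ft; q_2 = 1.91 × 0.80 × 14.45 = 22.08 ft³/s
w_3 = (36.6 − 7.7)/2 = 14.45 ft; q_3 = 3.01 × 1.81 × 14.45 = 78.73 ft³/s
w_4 = (51.2 − 28.9)/2 = 11.15 ft; q_4 = 2.68 × 2.06 × 11.15 = 61.56 ft³/s
w_5 = (57.0 − 36.6)/2 = 10.2 ft; q_5 = 2.71 × 1.66 × 10.2 = 45.89 ft³/s
w_6 = (69.7 − 51.2)/2 = 9.25 ft; q_6 = 2.49 × 1.32 × 9.25 = 30.40 ft³/s
Stations 1, 7 contribute zero (depth or velocity is 0).
Q = Σ qᵢ = 238.7 ft³/s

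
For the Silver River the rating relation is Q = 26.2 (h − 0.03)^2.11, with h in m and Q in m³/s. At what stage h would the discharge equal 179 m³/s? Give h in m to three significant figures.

h − h₀ = (Q/C)^(1/b) = (179/26.2)^(1/2.11) = 2.486 m
h = 0.03 + 2.486 = 2.516 m

2.52 m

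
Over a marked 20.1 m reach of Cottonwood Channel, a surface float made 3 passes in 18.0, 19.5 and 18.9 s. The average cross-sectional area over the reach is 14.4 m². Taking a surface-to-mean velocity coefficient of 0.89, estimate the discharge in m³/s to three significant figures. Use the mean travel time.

13.7 m³/s

t̄ = (18.0 + 19.5 + 18.9) / 3 = 18.8 s
v_surface = L / t̄ = 20.1 / 18.8 = 1.069 m/s
v_mean = 0.89 × 1.069 = 0.9515 m/s
Q = A × v_mean = 14.4 × 0.9515 = 13.70 m³/s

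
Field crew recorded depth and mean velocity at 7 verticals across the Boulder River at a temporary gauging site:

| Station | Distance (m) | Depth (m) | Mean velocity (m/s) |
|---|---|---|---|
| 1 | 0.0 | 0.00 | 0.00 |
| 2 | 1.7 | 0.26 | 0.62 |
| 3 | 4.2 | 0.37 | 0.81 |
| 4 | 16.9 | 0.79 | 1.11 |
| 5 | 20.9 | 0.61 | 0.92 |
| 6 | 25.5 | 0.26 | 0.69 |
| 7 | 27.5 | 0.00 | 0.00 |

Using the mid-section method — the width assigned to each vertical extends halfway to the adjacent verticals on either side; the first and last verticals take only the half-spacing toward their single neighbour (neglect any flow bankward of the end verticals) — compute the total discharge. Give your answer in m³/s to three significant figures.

w_2 = (4.2 − 0.0)/2 = 2.1 m; q_2 = 0.62 × 0.26 × 2.1 = 0.3385 m³/s
w_3 = (16.9 − 1.7)/2 = 7.6 m; q_3 = 0.81 × 0.37 × 7.6 = 2.278 m³/s
w_4 = (20.9 − 4.2)/2 = 8.35 m; q_4 = 1.11 × 0.79 × 8.35 = 7.322 m³/s
w_5 = (25.5 − 16.9)/2 = 4.3 m; q_5 = 0.92 × 0.61 × 4.3 = 2.413 m³/s
w_6 = (27.5 − 20.9)/2 = 3.3 m; q_6 = 0.69 × 0.26 × 3.3 = 0.5920 m³/s
Stations 1, 7 contribute zero (depth or velocity is 0).
Q = Σ qᵢ = 12.94 m³/s

12.9 m³/s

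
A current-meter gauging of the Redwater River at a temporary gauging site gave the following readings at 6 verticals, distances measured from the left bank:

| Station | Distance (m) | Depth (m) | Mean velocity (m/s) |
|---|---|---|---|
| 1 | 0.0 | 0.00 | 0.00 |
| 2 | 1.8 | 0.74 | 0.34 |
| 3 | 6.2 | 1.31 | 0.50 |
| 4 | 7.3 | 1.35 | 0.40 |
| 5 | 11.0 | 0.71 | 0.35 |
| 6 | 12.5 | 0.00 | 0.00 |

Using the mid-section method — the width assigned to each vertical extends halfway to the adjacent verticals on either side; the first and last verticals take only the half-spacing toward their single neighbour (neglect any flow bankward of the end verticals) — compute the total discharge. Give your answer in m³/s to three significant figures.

4.52 m³/s

w_2 = (6.2 − 0.0)/2 = 3.1 m; q_2 = 0.34 × 0.74 × 3.1 = 0.7800 m³/s
w_3 = (7.3 − 1.8)/2 = 2.75 m; q_3 = 0.50 × 1.31 × 2.75 = 1.801 m³/s
w_4 = (11.0 − 6.2)/2 = 2.4 m; q_4 = 0.40 × 1.35 × 2.4 = 1.296 m³/s
w_5 = (12.5 − 7.3)/2 = 2.6 m; q_5 = 0.35 × 0.71 × 2.6 = 0.6461 m³/s
Stations 1, 6 contribute zero (depth or velocity is 0).
Q = Σ qᵢ = 4.523 m³/s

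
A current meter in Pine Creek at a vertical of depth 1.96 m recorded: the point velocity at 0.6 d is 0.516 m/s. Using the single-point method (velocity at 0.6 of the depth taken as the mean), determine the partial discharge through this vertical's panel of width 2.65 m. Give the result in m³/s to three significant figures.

v̄ = v₀.₆ = 0.516 m/s
q = v̄ × d × w = 0.5160 × 1.96 × 2.65 = 2.680 m³/s

2.68 m³/s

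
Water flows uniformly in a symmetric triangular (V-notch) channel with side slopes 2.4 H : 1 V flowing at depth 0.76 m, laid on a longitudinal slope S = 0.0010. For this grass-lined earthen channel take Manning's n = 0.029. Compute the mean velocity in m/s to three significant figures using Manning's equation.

0.542 m/s

A = z·y² = 2.4×0.76² = 1.386 m²
P = 2y√(1+z²) = 2×0.76×√(1+2.4²) = 3.952 m
R = A/P = 1.386/3.952 = 0.3508 m
Q = (1/n)·A·R^(2/3)·S^(1/2) = (1/0.029) × 1.386 × 0.3508^(2/3) × 0.0010^(1/2) = 0.7518 m³/s
V = Q/A = 0.7518/1.386 = 0.5424 m/s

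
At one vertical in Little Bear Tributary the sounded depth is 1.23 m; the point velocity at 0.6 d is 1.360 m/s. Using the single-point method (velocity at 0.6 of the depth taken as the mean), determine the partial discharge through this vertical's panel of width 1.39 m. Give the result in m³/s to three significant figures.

2.33 m³/s

v̄ = v₀.₆ = 1.360 m/s
q = v̄ × d × w = 1.360 × 1.23 × 1.39 = 2.325 m³/s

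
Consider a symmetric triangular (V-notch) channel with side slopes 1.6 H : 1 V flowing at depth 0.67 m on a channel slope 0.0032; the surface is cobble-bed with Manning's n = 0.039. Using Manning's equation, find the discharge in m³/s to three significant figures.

A = z·y² = 1.6×0.67² = 0.7182 m²
P = 2y√(1+z²) = 2×0.67×√(1+1.6²) = 2.528 m
R = A/P = 0.7182/2.528 = 0.2841 m
Q = (1/n)·A·R^(2/3)·S^(1/2) = (1/0.039) × 0.7182 × 0.2841^(2/3) × 0.0032^(1/2) = 0.4502 m³/s

0.450 m³/s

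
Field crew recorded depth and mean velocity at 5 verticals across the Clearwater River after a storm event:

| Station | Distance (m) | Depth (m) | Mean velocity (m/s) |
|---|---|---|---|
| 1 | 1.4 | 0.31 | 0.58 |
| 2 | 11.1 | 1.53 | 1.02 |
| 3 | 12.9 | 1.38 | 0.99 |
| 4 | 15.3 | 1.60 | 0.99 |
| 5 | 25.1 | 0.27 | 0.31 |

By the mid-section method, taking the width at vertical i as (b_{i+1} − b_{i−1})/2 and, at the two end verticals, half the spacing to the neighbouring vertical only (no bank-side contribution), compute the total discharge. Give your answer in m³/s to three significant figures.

w_1 = (11.1 − 1.4)/2 = 4.85 m; q_1 = 0.58 × 0.31 × 4.85 = 0.8720 m³/s
w_2 = (12.9 − 1.4)/2 = 5.75 m; q_2 = 1.02 × 1.53 × 5.75 = 8.973 m³/s
w_3 = (15.3 − 11.1)/2 = 2.1 m; q_3 = 0.99 × 1.38 × 2.1 = 2.869 m³/s
w_4 = (25.1 − 12.9)/2 = 6.1 m; q_4 = 0.99 × 1.60 × 6.1 = 9.662 m³/s
w_5 = (25.1 − 15.3)/2 = 4.9 m; q_5 = 0.31 × 0.27 × 4.9 = 0.4101 m³/s
Q = Σ qᵢ = 22.79 m³/s

22.8 m³/s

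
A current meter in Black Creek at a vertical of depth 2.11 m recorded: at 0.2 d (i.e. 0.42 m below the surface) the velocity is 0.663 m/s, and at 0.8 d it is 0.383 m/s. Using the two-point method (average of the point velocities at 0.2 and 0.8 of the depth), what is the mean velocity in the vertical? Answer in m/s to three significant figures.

0.523 m/s

v̄ = (0.663 + 0.383) / 2 = 0.5230 m/s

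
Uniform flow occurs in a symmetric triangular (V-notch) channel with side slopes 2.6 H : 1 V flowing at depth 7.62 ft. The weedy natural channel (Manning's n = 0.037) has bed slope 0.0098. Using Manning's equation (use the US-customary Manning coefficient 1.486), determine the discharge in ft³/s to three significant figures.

1400 ft³/s

A = z·y² = 2.6×7.62² = 151.0 ft²
P = 2y√(1+z²) = 2×7.62×√(1+2.6²) = 42.45 ft
R = A/P = 151.0/42.45 = 3.556 ft
Q = (1.486/n)·A·R^(2/3)·S^(1/2) = (1.486/0.037) × 151.0 × 3.556^(2/3) × 0.0098^(1/2) = 1398 ft³/s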